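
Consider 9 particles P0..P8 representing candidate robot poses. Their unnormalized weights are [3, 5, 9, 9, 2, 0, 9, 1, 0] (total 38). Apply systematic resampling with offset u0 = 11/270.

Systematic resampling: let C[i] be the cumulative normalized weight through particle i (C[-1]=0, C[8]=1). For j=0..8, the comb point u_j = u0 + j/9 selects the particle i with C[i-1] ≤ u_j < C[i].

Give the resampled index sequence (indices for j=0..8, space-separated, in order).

0 1 2 2 3 3 4 6 6

C = [3/38, 4/19, 17/38, 13/19, 14/19, 14/19, 37/38, 1, 1]
j=0: u_0=11/270 ∈ [0, 3/38) → index 0
j=1: u_1=41/270 ∈ [3/38, 4/19) → index 1
j=2: u_2=71/270 ∈ [4/19, 17/38) → index 2
j=3: u_3=101/270 ∈ [4/19, 17/38) → index 2
j=4: u_4=131/270 ∈ [17/38, 13/19) → index 3
j=5: u_5=161/270 ∈ [17/38, 13/19) → index 3
j=6: u_6=191/270 ∈ [13/19, 14/19) → index 4
j=7: u_7=221/270 ∈ [14/19, 37/38) → index 6
j=8: u_8=251/270 ∈ [14/19, 37/38) → index 6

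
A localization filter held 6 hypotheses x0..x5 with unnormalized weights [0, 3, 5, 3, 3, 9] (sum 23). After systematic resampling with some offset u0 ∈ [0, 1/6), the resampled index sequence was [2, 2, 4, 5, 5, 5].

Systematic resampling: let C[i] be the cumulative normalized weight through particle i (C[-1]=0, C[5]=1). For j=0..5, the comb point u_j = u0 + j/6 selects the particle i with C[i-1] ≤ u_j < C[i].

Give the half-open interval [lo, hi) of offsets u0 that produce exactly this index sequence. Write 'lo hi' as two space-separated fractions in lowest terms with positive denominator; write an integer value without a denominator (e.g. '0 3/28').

10/69 1/6

C = [0, 3/23, 8/23, 11/23, 14/23, 1]
j=0 picked index 2: u0 ∈ [3/23, 8/23)
j=1 picked index 2: u0 ∈ [-5/138, 25/138)
j=2 picked index 4: u0 ∈ [10/69, 19/69)
j=3 picked index 5: u0 ∈ [5/46, 1/2)
j=4 picked index 5: u0 ∈ [-4/69, 1/3)
j=5 picked index 5: u0 ∈ [-31/138, 1/6)
intersection: [10/69, 1/6)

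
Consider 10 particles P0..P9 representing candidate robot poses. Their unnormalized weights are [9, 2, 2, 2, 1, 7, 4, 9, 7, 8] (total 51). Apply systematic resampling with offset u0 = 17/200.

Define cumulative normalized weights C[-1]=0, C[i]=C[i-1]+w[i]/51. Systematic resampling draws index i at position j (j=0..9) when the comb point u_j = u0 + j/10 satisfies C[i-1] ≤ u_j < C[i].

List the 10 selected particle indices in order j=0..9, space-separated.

C = [3/17, 11/51, 13/51, 5/17, 16/51, 23/51, 9/17, 12/17, 43/51, 1]
j=0: u_0=17/200 ∈ [0, 3/17) → index 0
j=1: u_1=37/200 ∈ [3/17, 11/51) → index 1
j=2: u_2=57/200 ∈ [13/51, 5/17) → index 3
j=3: u_3=77/200 ∈ [16/51, 23/51) → index 5
j=4: u_4=97/200 ∈ [23/51, 9/17) → index 6
j=5: u_5=117/200 ∈ [9/17, 12/17) → index 7
j=6: u_6=137/200 ∈ [9/17, 12/17) → index 7
j=7: u_7=157/200 ∈ [12/17, 43/51) → index 8
j=8: u_8=177/200 ∈ [43/51, 1) → index 9
j=9: u_9=197/200 ∈ [43/51, 1) → index 9

0 1 3 5 6 7 7 8 9 9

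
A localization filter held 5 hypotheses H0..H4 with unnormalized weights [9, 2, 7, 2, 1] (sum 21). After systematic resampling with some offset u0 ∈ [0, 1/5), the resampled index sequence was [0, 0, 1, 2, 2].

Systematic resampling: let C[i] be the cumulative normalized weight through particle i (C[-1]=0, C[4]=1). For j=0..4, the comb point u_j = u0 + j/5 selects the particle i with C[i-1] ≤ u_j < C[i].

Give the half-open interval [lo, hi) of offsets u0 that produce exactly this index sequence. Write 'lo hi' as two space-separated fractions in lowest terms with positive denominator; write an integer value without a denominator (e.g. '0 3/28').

1/35 2/35

C = [3/7, 11/21, 6/7, 20/21, 1]
j=0 picked index 0: u0 ∈ [0, 3/7)
j=1 picked index 0: u0 ∈ [-1/5, 8/35)
j=2 picked index 1: u0 ∈ [1/35, 13/105)
j=3 picked index 2: u0 ∈ [-8/105, 9/35)
j=4 picked index 2: u0 ∈ [-29/105, 2/35)
intersection: [1/35, 2/35)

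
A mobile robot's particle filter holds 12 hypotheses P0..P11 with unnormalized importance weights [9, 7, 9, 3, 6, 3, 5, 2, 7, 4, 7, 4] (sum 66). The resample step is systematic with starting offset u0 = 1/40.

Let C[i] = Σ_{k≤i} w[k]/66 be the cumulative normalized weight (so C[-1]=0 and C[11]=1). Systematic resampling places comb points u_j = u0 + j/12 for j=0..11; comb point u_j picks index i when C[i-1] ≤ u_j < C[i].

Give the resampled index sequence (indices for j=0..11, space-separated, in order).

C = [3/22, 8/33, 25/66, 14/33, 17/33, 37/66, 7/11, 2/3, 17/22, 5/6, 31/33, 1]
j=0: u_0=1/40 ∈ [0, 3/22) → index 0
j=1: u_1=13/120 ∈ [0, 3/22) → index 0
j=2: u_2=23/120 ∈ [3/22, 8/33) → index 1
j=3: u_3=11/40 ∈ [8/33, 25/66) → index 2
j=4: u_4=43/120 ∈ [8/33, 25/66) → index 2
j=5: u_5=53/120 ∈ [14/33, 17/33) → index 4
j=6: u_6=21/40 ∈ [17/33, 37/66) → index 5
j=7: u_7=73/120 ∈ [37/66, 7/11) → index 6
j=8: u_8=83/120 ∈ [2/3, 17/22) → index 8
j=9: u_9=31/40 ∈ [17/22, 5/6) → index 9
j=10: u_10=103/120 ∈ [5/6, 31/33) → index 10
j=11: u_11=113/120 ∈ [31/33, 1) → index 11

0 0 1 2 2 4 5 6 8 9 10 11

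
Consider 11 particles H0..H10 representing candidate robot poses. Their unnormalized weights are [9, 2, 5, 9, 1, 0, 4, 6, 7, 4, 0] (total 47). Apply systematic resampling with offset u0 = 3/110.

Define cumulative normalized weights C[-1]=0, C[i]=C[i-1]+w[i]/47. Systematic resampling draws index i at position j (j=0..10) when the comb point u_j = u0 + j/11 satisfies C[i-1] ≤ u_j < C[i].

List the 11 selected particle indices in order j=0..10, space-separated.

C = [9/47, 11/47, 16/47, 25/47, 26/47, 26/47, 30/47, 36/47, 43/47, 1, 1]
j=0: u_0=3/110 ∈ [0, 9/47) → index 0
j=1: u_1=13/110 ∈ [0, 9/47) → index 0
j=2: u_2=23/110 ∈ [9/47, 11/47) → index 1
j=3: u_3=3/10 ∈ [11/47, 16/47) → index 2
j=4: u_4=43/110 ∈ [16/47, 25/47) → index 3
j=5: u_5=53/110 ∈ [16/47, 25/47) → index 3
j=6: u_6=63/110 ∈ [26/47, 30/47) → index 6
j=7: u_7=73/110 ∈ [30/47, 36/47) → index 7
j=8: u_8=83/110 ∈ [30/47, 36/47) → index 7
j=9: u_9=93/110 ∈ [36/47, 43/47) → index 8
j=10: u_10=103/110 ∈ [43/47, 1) → index 9

0 0 1 2 3 3 6 7 7 8 9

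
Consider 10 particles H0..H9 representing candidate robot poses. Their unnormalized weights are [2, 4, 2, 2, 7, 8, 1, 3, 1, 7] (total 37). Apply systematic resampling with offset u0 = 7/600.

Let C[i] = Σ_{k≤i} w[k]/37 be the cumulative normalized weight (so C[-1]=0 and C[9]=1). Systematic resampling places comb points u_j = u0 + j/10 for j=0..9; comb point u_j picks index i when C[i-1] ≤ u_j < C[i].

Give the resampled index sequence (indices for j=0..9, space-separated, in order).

0 1 2 4 4 5 5 7 9 9

C = [2/37, 6/37, 8/37, 10/37, 17/37, 25/37, 26/37, 29/37, 30/37, 1]
j=0: u_0=7/600 ∈ [0, 2/37) → index 0
j=1: u_1=67/600 ∈ [2/37, 6/37) → index 1
j=2: u_2=127/600 ∈ [6/37, 8/37) → index 2
j=3: u_3=187/600 ∈ [10/37, 17/37) → index 4
j=4: u_4=247/600 ∈ [10/37, 17/37) → index 4
j=5: u_5=307/600 ∈ [17/37, 25/37) → index 5
j=6: u_6=367/600 ∈ [17/37, 25/37) → index 5
j=7: u_7=427/600 ∈ [26/37, 29/37) → index 7
j=8: u_8=487/600 ∈ [30/37, 1) → index 9
j=9: u_9=547/600 ∈ [30/37, 1) → index 9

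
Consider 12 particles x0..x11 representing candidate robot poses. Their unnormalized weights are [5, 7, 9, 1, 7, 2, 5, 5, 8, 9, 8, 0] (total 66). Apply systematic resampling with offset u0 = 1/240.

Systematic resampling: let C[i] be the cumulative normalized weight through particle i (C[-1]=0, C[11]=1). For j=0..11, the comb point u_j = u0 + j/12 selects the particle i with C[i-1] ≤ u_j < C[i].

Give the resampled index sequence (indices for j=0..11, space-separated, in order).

C = [5/66, 2/11, 7/22, 1/3, 29/66, 31/66, 6/11, 41/66, 49/66, 29/33, 1, 1]
j=0: u_0=1/240 ∈ [0, 5/66) → index 0
j=1: u_1=7/80 ∈ [5/66, 2/11) → index 1
j=2: u_2=41/240 ∈ [5/66, 2/11) → index 1
j=3: u_3=61/240 ∈ [2/11, 7/22) → index 2
j=4: u_4=27/80 ∈ [1/3, 29/66) → index 4
j=5: u_5=101/240 ∈ [1/3, 29/66) → index 4
j=6: u_6=121/240 ∈ [31/66, 6/11) → index 6
j=7: u_7=47/80 ∈ [6/11, 41/66) → index 7
j=8: u_8=161/240 ∈ [41/66, 49/66) → index 8
j=9: u_9=181/240 ∈ [49/66, 29/33) → index 9
j=10: u_10=67/80 ∈ [49/66, 29/33) → index 9
j=11: u_11=221/240 ∈ [29/33, 1) → index 10

0 1 1 2 4 4 6 7 8 9 9 10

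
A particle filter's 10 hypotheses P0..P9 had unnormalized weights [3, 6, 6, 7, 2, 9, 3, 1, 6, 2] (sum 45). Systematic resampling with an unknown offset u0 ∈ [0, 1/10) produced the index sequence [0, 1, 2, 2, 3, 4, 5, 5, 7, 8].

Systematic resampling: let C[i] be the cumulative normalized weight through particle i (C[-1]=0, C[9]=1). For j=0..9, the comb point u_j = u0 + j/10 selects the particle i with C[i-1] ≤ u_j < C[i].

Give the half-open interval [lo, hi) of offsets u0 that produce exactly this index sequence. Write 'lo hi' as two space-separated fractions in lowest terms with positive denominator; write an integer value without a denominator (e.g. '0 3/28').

0 1/45

C = [1/15, 1/5, 1/3, 22/45, 8/15, 11/15, 4/5, 37/45, 43/45, 1]
j=0 picked index 0: u0 ∈ [0, 1/15)
j=1 picked index 1: u0 ∈ [-1/30, 1/10)
j=2 picked index 2: u0 ∈ [0, 2/15)
j=3 picked index 2: u0 ∈ [-1/10, 1/30)
j=4 picked index 3: u0 ∈ [-1/15, 4/45)
j=5 picked index 4: u0 ∈ [-1/90, 1/30)
j=6 picked index 5: u0 ∈ [-1/15, 2/15)
j=7 picked index 5: u0 ∈ [-1/6, 1/30)
j=8 picked index 7: u0 ∈ [0, 1/45)
j=9 picked index 8: u0 ∈ [-7/90, 1/18)
intersection: [0, 1/45)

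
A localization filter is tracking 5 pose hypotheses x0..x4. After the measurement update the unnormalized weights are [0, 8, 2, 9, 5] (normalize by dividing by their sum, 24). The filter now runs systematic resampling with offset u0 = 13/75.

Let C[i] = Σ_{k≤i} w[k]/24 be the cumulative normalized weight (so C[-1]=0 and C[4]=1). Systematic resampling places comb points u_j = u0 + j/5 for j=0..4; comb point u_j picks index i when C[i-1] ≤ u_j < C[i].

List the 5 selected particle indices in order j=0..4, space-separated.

C = [0, 1/3, 5/12, 19/24, 1]
j=0: u_0=13/75 ∈ [0, 1/3) → index 1
j=1: u_1=28/75 ∈ [1/3, 5/12) → index 2
j=2: u_2=43/75 ∈ [5/12, 19/24) → index 3
j=3: u_3=58/75 ∈ [5/12, 19/24) → index 3
j=4: u_4=73/75 ∈ [19/24, 1) → index 4

1 2 3 3 4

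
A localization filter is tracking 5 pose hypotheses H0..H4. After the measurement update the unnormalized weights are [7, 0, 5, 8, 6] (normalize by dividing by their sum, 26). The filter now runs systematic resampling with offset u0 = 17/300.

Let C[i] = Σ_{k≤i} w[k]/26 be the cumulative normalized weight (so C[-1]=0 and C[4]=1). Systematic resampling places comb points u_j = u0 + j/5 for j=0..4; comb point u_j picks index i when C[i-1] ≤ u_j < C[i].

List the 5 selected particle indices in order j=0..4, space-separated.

0 0 2 3 4

C = [7/26, 7/26, 6/13, 10/13, 1]
j=0: u_0=17/300 ∈ [0, 7/26) → index 0
j=1: u_1=77/300 ∈ [0, 7/26) → index 0
j=2: u_2=137/300 ∈ [7/26, 6/13) → index 2
j=3: u_3=197/300 ∈ [6/13, 10/13) → index 3
j=4: u_4=257/300 ∈ [10/13, 1) → index 4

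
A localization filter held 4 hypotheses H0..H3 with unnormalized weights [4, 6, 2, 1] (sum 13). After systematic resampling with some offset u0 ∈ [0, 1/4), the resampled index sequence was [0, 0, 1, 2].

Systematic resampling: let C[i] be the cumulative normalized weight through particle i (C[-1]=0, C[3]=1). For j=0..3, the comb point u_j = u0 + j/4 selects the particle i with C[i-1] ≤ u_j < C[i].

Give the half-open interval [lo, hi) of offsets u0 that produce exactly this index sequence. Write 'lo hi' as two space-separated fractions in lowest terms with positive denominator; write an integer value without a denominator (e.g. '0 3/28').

C = [4/13, 10/13, 12/13, 1]
j=0 picked index 0: u0 ∈ [0, 4/13)
j=1 picked index 0: u0 ∈ [-1/4, 3/52)
j=2 picked index 1: u0 ∈ [-5/26, 7/26)
j=3 picked index 2: u0 ∈ [1/52, 9/52)
intersection: [1/52, 3/52)

1/52 3/52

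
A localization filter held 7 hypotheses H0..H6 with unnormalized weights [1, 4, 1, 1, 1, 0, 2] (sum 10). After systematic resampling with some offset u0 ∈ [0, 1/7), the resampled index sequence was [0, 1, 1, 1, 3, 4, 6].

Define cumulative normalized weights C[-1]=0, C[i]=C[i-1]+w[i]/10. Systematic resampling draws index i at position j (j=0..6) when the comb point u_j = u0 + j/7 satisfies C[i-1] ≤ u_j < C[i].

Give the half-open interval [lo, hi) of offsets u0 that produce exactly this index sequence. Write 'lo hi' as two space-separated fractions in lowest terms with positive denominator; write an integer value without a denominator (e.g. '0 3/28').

C = [1/10, 1/2, 3/5, 7/10, 4/5, 4/5, 1]
j=0 picked index 0: u0 ∈ [0, 1/10)
j=1 picked index 1: u0 ∈ [-3/70, 5/14)
j=2 picked index 1: u0 ∈ [-13/70, 3/14)
j=3 picked index 1: u0 ∈ [-23/70, 1/14)
j=4 picked index 3: u0 ∈ [1/35, 9/70)
j=5 picked index 4: u0 ∈ [-1/70, 3/35)
j=6 picked index 6: u0 ∈ [-2/35, 1/7)
intersection: [1/35, 1/14)

1/35 1/14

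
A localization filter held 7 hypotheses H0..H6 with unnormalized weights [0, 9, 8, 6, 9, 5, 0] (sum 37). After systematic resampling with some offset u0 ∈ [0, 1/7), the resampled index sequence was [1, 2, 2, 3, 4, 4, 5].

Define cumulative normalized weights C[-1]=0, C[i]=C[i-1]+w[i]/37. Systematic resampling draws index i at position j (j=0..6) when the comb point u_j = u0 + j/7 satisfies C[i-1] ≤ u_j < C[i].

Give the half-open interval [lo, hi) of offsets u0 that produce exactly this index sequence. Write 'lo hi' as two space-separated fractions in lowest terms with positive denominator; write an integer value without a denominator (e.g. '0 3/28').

C = [0, 9/37, 17/37, 23/37, 32/37, 1, 1]
j=0 picked index 1: u0 ∈ [0, 9/37)
j=1 picked index 2: u0 ∈ [26/259, 82/259)
j=2 picked index 2: u0 ∈ [-11/259, 45/259)
j=3 picked index 3: u0 ∈ [8/259, 50/259)
j=4 picked index 4: u0 ∈ [13/259, 76/259)
j=5 picked index 4: u0 ∈ [-24/259, 39/259)
j=6 picked index 5: u0 ∈ [2/259, 1/7)
intersection: [26/259, 1/7)

26/259 1/7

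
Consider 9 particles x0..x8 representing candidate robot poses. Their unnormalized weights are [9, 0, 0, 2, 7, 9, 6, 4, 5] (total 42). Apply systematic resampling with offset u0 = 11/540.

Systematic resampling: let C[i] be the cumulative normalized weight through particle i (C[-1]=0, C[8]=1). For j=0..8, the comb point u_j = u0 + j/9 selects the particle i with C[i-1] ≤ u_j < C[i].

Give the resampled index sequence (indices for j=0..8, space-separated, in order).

C = [3/14, 3/14, 3/14, 11/42, 3/7, 9/14, 11/14, 37/42, 1]
j=0: u_0=11/540 ∈ [0, 3/14) → index 0
j=1: u_1=71/540 ∈ [0, 3/14) → index 0
j=2: u_2=131/540 ∈ [3/14, 11/42) → index 3
j=3: u_3=191/540 ∈ [11/42, 3/7) → index 4
j=4: u_4=251/540 ∈ [3/7, 9/14) → index 5
j=5: u_5=311/540 ∈ [3/7, 9/14) → index 5
j=6: u_6=371/540 ∈ [9/14, 11/14) → index 6
j=7: u_7=431/540 ∈ [11/14, 37/42) → index 7
j=8: u_8=491/540 ∈ [37/42, 1) → index 8

0 0 3 4 5 5 6 7 8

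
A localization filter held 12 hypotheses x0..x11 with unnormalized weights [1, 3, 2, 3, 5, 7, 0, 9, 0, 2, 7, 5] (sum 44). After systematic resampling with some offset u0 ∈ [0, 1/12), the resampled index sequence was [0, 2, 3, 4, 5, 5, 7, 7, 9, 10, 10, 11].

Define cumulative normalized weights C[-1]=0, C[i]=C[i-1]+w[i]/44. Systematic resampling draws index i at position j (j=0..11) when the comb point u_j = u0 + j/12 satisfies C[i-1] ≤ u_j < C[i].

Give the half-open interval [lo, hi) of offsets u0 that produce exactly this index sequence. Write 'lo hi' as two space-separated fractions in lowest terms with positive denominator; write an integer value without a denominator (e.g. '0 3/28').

1/66 1/44

C = [1/44, 1/11, 3/22, 9/44, 7/22, 21/44, 21/44, 15/22, 15/22, 8/11, 39/44, 1]
j=0 picked index 0: u0 ∈ [0, 1/44)
j=1 picked index 2: u0 ∈ [1/132, 7/132)
j=2 picked index 3: u0 ∈ [-1/33, 5/132)
j=3 picked index 4: u0 ∈ [-1/22, 3/44)
j=4 picked index 5: u0 ∈ [-1/66, 19/132)
j=5 picked index 5: u0 ∈ [-13/132, 2/33)
j=6 picked index 7: u0 ∈ [-1/44, 2/11)
j=7 picked index 7: u0 ∈ [-7/66, 13/132)
j=8 picked index 9: u0 ∈ [1/66, 2/33)
j=9 picked index 10: u0 ∈ [-1/44, 3/22)
j=10 picked index 10: u0 ∈ [-7/66, 7/132)
j=11 picked index 11: u0 ∈ [-1/33, 1/12)
intersection: [1/66, 1/44)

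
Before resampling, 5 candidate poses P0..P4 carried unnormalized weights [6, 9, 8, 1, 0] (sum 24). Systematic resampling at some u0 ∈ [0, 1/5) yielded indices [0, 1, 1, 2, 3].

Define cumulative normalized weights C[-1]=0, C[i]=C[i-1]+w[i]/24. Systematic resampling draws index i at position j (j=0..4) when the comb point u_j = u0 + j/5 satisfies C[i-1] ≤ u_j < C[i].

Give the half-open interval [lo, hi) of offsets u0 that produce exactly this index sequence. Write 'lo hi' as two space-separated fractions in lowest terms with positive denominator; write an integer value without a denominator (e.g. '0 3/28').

19/120 1/5

C = [1/4, 5/8, 23/24, 1, 1]
j=0 picked index 0: u0 ∈ [0, 1/4)
j=1 picked index 1: u0 ∈ [1/20, 17/40)
j=2 picked index 1: u0 ∈ [-3/20, 9/40)
j=3 picked index 2: u0 ∈ [1/40, 43/120)
j=4 picked index 3: u0 ∈ [19/120, 1/5)
intersection: [19/120, 1/5)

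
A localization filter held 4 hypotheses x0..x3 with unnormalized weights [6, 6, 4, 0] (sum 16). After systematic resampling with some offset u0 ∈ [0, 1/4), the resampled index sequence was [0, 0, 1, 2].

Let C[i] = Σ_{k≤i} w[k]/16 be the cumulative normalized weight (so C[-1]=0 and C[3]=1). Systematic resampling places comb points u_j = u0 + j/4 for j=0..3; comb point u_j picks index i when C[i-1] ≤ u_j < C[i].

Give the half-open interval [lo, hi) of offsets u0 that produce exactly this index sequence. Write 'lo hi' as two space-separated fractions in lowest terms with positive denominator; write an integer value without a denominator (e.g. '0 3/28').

0 1/8

C = [3/8, 3/4, 1, 1]
j=0 picked index 0: u0 ∈ [0, 3/8)
j=1 picked index 0: u0 ∈ [-1/4, 1/8)
j=2 picked index 1: u0 ∈ [-1/8, 1/4)
j=3 picked index 2: u0 ∈ [0, 1/4)
intersection: [0, 1/8)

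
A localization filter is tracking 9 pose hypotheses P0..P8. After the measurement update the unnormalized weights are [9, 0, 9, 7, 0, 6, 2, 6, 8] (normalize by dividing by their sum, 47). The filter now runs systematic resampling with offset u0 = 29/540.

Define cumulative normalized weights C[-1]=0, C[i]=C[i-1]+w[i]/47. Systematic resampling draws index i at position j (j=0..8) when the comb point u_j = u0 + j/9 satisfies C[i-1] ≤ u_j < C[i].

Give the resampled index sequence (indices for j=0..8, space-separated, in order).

0 0 2 3 3 5 7 8 8

C = [9/47, 9/47, 18/47, 25/47, 25/47, 31/47, 33/47, 39/47, 1]
j=0: u_0=29/540 ∈ [0, 9/47) → index 0
j=1: u_1=89/540 ∈ [0, 9/47) → index 0
j=2: u_2=149/540 ∈ [9/47, 18/47) → index 2
j=3: u_3=209/540 ∈ [18/47, 25/47) → index 3
j=4: u_4=269/540 ∈ [18/47, 25/47) → index 3
j=5: u_5=329/540 ∈ [25/47, 31/47) → index 5
j=6: u_6=389/540 ∈ [33/47, 39/47) → index 7
j=7: u_7=449/540 ∈ [39/47, 1) → index 8
j=8: u_8=509/540 ∈ [39/47, 1) → index 8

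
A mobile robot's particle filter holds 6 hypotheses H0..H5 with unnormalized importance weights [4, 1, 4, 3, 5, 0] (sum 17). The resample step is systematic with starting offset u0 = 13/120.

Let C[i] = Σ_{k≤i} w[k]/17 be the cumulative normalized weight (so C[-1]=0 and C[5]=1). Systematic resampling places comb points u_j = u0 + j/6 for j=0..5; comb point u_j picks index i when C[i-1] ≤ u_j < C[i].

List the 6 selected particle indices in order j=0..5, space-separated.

C = [4/17, 5/17, 9/17, 12/17, 1, 1]
j=0: u_0=13/120 ∈ [0, 4/17) → index 0
j=1: u_1=11/40 ∈ [4/17, 5/17) → index 1
j=2: u_2=53/120 ∈ [5/17, 9/17) → index 2
j=3: u_3=73/120 ∈ [9/17, 12/17) → index 3
j=4: u_4=31/40 ∈ [12/17, 1) → index 4
j=5: u_5=113/120 ∈ [12/17, 1) → index 4

0 1 2 3 4 4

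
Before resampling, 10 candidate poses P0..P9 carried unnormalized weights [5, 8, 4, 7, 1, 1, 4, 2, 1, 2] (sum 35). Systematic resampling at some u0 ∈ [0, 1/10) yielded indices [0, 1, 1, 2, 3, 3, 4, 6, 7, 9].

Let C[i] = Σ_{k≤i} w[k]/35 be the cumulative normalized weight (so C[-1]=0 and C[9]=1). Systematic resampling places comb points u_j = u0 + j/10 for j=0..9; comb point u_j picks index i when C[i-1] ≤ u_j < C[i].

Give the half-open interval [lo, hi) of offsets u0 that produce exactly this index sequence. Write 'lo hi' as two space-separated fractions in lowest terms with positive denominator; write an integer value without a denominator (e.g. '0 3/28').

C = [1/7, 13/35, 17/35, 24/35, 5/7, 26/35, 6/7, 32/35, 33/35, 1]
j=0 picked index 0: u0 ∈ [0, 1/7)
j=1 picked index 1: u0 ∈ [3/70, 19/70)
j=2 picked index 1: u0 ∈ [-2/35, 6/35)
j=3 picked index 2: u0 ∈ [1/14, 13/70)
j=4 picked index 3: u0 ∈ [3/35, 2/7)
j=5 picked index 3: u0 ∈ [-1/70, 13/70)
j=6 picked index 4: u0 ∈ [3/35, 4/35)
j=7 picked index 6: u0 ∈ [3/70, 11/70)
j=8 picked index 7: u0 ∈ [2/35, 4/35)
j=9 picked index 9: u0 ∈ [3/70, 1/10)
intersection: [3/35, 1/10)

3/35 1/10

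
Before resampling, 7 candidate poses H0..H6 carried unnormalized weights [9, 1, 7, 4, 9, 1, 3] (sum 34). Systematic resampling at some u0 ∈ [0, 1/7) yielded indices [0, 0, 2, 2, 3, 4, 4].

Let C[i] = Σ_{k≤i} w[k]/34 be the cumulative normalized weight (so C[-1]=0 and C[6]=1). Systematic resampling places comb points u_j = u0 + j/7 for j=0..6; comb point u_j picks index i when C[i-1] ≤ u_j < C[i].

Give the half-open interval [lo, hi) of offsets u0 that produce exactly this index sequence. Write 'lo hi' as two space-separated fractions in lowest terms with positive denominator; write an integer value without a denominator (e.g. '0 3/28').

C = [9/34, 5/17, 1/2, 21/34, 15/17, 31/34, 1]
j=0 picked index 0: u0 ∈ [0, 9/34)
j=1 picked index 0: u0 ∈ [-1/7, 29/238)
j=2 picked index 2: u0 ∈ [1/119, 3/14)
j=3 picked index 2: u0 ∈ [-16/119, 1/14)
j=4 picked index 3: u0 ∈ [-1/14, 11/238)
j=5 picked index 4: u0 ∈ [-23/238, 20/119)
j=6 picked index 4: u0 ∈ [-57/238, 3/119)
intersection: [1/119, 3/119)

1/119 3/119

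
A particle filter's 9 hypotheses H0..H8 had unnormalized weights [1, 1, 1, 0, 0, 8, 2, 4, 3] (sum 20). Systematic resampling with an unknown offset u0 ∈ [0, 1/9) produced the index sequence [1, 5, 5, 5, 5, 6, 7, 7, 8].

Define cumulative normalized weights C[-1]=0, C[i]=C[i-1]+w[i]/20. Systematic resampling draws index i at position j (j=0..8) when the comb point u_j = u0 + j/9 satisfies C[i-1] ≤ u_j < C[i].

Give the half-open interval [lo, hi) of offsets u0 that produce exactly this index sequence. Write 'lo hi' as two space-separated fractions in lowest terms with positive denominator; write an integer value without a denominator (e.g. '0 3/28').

1/20 13/180

C = [1/20, 1/10, 3/20, 3/20, 3/20, 11/20, 13/20, 17/20, 1]
j=0 picked index 1: u0 ∈ [1/20, 1/10)
j=1 picked index 5: u0 ∈ [7/180, 79/180)
j=2 picked index 5: u0 ∈ [-13/180, 59/180)
j=3 picked index 5: u0 ∈ [-11/60, 13/60)
j=4 picked index 5: u0 ∈ [-53/180, 19/180)
j=5 picked index 6: u0 ∈ [-1/180, 17/180)
j=6 picked index 7: u0 ∈ [-1/60, 11/60)
j=7 picked index 7: u0 ∈ [-23/180, 13/180)
j=8 picked index 8: u0 ∈ [-7/180, 1/9)
intersection: [1/20, 13/180)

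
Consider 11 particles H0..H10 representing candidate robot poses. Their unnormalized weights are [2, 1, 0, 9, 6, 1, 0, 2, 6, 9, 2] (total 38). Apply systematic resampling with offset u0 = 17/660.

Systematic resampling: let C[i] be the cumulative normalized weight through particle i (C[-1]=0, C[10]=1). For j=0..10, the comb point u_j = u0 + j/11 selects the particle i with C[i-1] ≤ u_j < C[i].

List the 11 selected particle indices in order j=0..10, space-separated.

C = [1/19, 3/38, 3/38, 6/19, 9/19, 1/2, 1/2, 21/38, 27/38, 18/19, 1]
j=0: u_0=17/660 ∈ [0, 1/19) → index 0
j=1: u_1=7/60 ∈ [3/38, 6/19) → index 3
j=2: u_2=137/660 ∈ [3/38, 6/19) → index 3
j=3: u_3=197/660 ∈ [3/38, 6/19) → index 3
j=4: u_4=257/660 ∈ [6/19, 9/19) → index 4
j=5: u_5=317/660 ∈ [9/19, 1/2) → index 5
j=6: u_6=377/660 ∈ [21/38, 27/38) → index 8
j=7: u_7=437/660 ∈ [21/38, 27/38) → index 8
j=8: u_8=497/660 ∈ [27/38, 18/19) → index 9
j=9: u_9=557/660 ∈ [27/38, 18/19) → index 9
j=10: u_10=617/660 ∈ [27/38, 18/19) → index 9

0 3 3 3 4 5 8 8 9 9 9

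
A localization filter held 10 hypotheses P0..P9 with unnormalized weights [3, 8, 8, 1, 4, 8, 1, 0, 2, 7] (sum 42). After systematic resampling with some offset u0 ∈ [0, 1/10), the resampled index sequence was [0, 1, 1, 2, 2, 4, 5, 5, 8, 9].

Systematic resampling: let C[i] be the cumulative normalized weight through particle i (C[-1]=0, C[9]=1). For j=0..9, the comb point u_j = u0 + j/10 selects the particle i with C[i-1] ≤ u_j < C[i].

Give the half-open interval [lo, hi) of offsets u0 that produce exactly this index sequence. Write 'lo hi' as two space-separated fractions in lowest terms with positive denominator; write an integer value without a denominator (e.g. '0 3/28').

0 1/30

C = [1/14, 11/42, 19/42, 10/21, 4/7, 16/21, 11/14, 11/14, 5/6, 1]
j=0 picked index 0: u0 ∈ [0, 1/14)
j=1 picked index 1: u0 ∈ [-1/35, 17/105)
j=2 picked index 1: u0 ∈ [-9/70, 13/210)
j=3 picked index 2: u0 ∈ [-4/105, 16/105)
j=4 picked index 2: u0 ∈ [-29/210, 11/210)
j=5 picked index 4: u0 ∈ [-1/42, 1/14)
j=6 picked index 5: u0 ∈ [-1/35, 17/105)
j=7 picked index 5: u0 ∈ [-9/70, 13/210)
j=8 picked index 8: u0 ∈ [-1/70, 1/30)
j=9 picked index 9: u0 ∈ [-1/15, 1/10)
intersection: [0, 1/30)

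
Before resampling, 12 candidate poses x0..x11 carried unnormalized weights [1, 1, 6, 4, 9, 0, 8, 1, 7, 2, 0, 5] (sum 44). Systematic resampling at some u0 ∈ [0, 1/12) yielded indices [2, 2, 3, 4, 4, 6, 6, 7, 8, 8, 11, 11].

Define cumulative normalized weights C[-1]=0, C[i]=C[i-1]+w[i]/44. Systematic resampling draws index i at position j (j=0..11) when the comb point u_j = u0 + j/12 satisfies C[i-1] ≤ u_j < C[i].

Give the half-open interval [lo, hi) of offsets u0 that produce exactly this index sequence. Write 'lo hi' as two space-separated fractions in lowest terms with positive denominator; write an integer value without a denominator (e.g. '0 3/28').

C = [1/44, 1/22, 2/11, 3/11, 21/44, 21/44, 29/44, 15/22, 37/44, 39/44, 39/44, 1]
j=0 picked index 2: u0 ∈ [1/22, 2/11)
j=1 picked index 2: u0 ∈ [-5/132, 13/132)
j=2 picked index 3: u0 ∈ [1/66, 7/66)
j=3 picked index 4: u0 ∈ [1/44, 5/22)
j=4 picked index 4: u0 ∈ [-2/33, 19/132)
j=5 picked index 6: u0 ∈ [2/33, 8/33)
j=6 picked index 6: u0 ∈ [-1/44, 7/44)
j=7 picked index 7: u0 ∈ [5/66, 13/132)
j=8 picked index 8: u0 ∈ [1/66, 23/132)
j=9 picked index 8: u0 ∈ [-3/44, 1/11)
j=10 picked index 11: u0 ∈ [7/132, 1/6)
j=11 picked index 11: u0 ∈ [-1/33, 1/12)
intersection: [5/66, 1/12)

5/66 1/12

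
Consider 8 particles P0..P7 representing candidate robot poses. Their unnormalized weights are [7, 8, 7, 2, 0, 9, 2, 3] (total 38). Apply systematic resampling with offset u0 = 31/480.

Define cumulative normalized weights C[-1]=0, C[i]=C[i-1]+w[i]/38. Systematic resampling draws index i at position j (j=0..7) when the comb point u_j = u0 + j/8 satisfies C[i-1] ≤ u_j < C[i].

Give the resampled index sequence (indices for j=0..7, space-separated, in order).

C = [7/38, 15/38, 11/19, 12/19, 12/19, 33/38, 35/38, 1]
j=0: u_0=31/480 ∈ [0, 7/38) → index 0
j=1: u_1=91/480 ∈ [7/38, 15/38) → index 1
j=2: u_2=151/480 ∈ [7/38, 15/38) → index 1
j=3: u_3=211/480 ∈ [15/38, 11/19) → index 2
j=4: u_4=271/480 ∈ [15/38, 11/19) → index 2
j=5: u_5=331/480 ∈ [12/19, 33/38) → index 5
j=6: u_6=391/480 ∈ [12/19, 33/38) → index 5
j=7: u_7=451/480 ∈ [35/38, 1) → index 7

0 1 1 2 2 5 5 7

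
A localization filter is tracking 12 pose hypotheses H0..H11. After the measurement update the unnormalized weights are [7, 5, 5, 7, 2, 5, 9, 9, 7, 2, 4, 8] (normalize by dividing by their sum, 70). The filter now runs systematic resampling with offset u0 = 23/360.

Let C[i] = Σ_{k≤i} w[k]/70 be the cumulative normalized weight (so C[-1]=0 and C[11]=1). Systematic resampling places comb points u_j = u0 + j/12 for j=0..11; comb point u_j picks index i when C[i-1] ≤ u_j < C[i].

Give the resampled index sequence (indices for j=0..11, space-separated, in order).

C = [1/10, 6/35, 17/70, 12/35, 13/35, 31/70, 4/7, 7/10, 4/5, 29/35, 31/35, 1]
j=0: u_0=23/360 ∈ [0, 1/10) → index 0
j=1: u_1=53/360 ∈ [1/10, 6/35) → index 1
j=2: u_2=83/360 ∈ [6/35, 17/70) → index 2
j=3: u_3=113/360 ∈ [17/70, 12/35) → index 3
j=4: u_4=143/360 ∈ [13/35, 31/70) → index 5
j=5: u_5=173/360 ∈ [31/70, 4/7) → index 6
j=6: u_6=203/360 ∈ [31/70, 4/7) → index 6
j=7: u_7=233/360 ∈ [4/7, 7/10) → index 7
j=8: u_8=263/360 ∈ [7/10, 4/5) → index 8
j=9: u_9=293/360 ∈ [4/5, 29/35) → index 9
j=10: u_10=323/360 ∈ [31/35, 1) → index 11
j=11: u_11=353/360 ∈ [31/35, 1) → index 11

0 1 2 3 5 6 6 7 8 9 11 11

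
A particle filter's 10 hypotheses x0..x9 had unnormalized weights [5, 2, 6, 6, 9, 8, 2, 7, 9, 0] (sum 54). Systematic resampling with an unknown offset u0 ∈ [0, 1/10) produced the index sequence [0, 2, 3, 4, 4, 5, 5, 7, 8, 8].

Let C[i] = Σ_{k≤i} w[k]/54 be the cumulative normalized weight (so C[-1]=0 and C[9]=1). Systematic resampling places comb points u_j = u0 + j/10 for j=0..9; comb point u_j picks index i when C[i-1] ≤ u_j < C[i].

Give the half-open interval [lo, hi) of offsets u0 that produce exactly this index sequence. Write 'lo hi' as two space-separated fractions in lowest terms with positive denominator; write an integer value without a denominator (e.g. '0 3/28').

7/135 1/15

C = [5/54, 7/54, 13/54, 19/54, 14/27, 2/3, 19/27, 5/6, 1, 1]
j=0 picked index 0: u0 ∈ [0, 5/54)
j=1 picked index 2: u0 ∈ [4/135, 19/135)
j=2 picked index 3: u0 ∈ [11/270, 41/270)
j=3 picked index 4: u0 ∈ [7/135, 59/270)
j=4 picked index 4: u0 ∈ [-13/270, 16/135)
j=5 picked index 5: u0 ∈ [1/54, 1/6)
j=6 picked index 5: u0 ∈ [-11/135, 1/15)
j=7 picked index 7: u0 ∈ [1/270, 2/15)
j=8 picked index 8: u0 ∈ [1/30, 1/5)
j=9 picked index 8: u0 ∈ [-1/15, 1/10)
intersection: [7/135, 1/15)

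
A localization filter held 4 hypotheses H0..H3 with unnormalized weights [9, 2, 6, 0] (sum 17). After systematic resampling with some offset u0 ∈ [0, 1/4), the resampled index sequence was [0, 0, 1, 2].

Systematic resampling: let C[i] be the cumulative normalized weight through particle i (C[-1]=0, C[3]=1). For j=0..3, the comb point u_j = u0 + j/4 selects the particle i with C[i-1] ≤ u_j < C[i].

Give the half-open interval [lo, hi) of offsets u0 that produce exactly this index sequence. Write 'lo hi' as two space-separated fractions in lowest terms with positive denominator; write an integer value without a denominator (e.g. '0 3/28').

1/34 5/34

C = [9/17, 11/17, 1, 1]
j=0 picked index 0: u0 ∈ [0, 9/17)
j=1 picked index 0: u0 ∈ [-1/4, 19/68)
j=2 picked index 1: u0 ∈ [1/34, 5/34)
j=3 picked index 2: u0 ∈ [-7/68, 1/4)
intersection: [1/34, 5/34)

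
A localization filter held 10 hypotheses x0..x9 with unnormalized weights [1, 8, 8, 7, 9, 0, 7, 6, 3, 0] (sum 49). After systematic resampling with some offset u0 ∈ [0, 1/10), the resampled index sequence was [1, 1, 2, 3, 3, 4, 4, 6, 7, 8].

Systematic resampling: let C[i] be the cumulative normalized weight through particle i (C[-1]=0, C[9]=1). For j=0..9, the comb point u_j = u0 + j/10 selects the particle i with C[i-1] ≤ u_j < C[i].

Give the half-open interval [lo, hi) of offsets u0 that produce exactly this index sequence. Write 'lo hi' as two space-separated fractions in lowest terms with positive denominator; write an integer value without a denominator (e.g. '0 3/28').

C = [1/49, 9/49, 17/49, 24/49, 33/49, 33/49, 40/49, 46/49, 1, 1]
j=0 picked index 1: u0 ∈ [1/49, 9/49)
j=1 picked index 1: u0 ∈ [-39/490, 41/490)
j=2 picked index 2: u0 ∈ [-4/245, 36/245)
j=3 picked index 3: u0 ∈ [23/490, 93/490)
j=4 picked index 3: u0 ∈ [-13/245, 22/245)
j=5 picked index 4: u0 ∈ [-1/98, 17/98)
j=6 picked index 4: u0 ∈ [-27/245, 18/245)
j=7 picked index 6: u0 ∈ [-13/490, 57/490)
j=8 picked index 7: u0 ∈ [4/245, 34/245)
j=9 picked index 8: u0 ∈ [19/490, 1/10)
intersection: [23/490, 18/245)

23/490 18/245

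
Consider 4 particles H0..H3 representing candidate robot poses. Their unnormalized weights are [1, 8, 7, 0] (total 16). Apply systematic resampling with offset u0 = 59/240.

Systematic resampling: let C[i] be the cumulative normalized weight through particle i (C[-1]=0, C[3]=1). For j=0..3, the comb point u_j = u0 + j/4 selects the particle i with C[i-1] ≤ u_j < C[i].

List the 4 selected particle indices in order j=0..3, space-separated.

C = [1/16, 9/16, 1, 1]
j=0: u_0=59/240 ∈ [1/16, 9/16) → index 1
j=1: u_1=119/240 ∈ [1/16, 9/16) → index 1
j=2: u_2=179/240 ∈ [9/16, 1) → index 2
j=3: u_3=239/240 ∈ [9/16, 1) → index 2

1 1 2 2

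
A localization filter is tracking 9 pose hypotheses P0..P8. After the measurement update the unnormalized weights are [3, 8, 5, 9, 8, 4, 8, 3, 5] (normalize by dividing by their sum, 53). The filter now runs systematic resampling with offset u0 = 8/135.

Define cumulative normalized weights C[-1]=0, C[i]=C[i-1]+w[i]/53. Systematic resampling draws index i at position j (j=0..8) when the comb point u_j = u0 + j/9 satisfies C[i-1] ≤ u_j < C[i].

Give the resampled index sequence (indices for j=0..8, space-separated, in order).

C = [3/53, 11/53, 16/53, 25/53, 33/53, 37/53, 45/53, 48/53, 1]
j=0: u_0=8/135 ∈ [3/53, 11/53) → index 1
j=1: u_1=23/135 ∈ [3/53, 11/53) → index 1
j=2: u_2=38/135 ∈ [11/53, 16/53) → index 2
j=3: u_3=53/135 ∈ [16/53, 25/53) → index 3
j=4: u_4=68/135 ∈ [25/53, 33/53) → index 4
j=5: u_5=83/135 ∈ [25/53, 33/53) → index 4
j=6: u_6=98/135 ∈ [37/53, 45/53) → index 6
j=7: u_7=113/135 ∈ [37/53, 45/53) → index 6
j=8: u_8=128/135 ∈ [48/53, 1) → index 8

1 1 2 3 4 4 6 6 8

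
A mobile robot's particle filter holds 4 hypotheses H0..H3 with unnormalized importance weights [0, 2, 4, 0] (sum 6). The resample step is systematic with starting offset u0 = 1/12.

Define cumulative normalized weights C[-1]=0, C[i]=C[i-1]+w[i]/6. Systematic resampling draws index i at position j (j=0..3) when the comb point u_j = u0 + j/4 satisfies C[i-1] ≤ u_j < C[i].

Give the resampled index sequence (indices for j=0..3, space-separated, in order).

1 2 2 2

C = [0, 1/3, 1, 1]
j=0: u_0=1/12 ∈ [0, 1/3) → index 1
j=1: u_1=1/3 ∈ [1/3, 1) → index 2
j=2: u_2=7/12 ∈ [1/3, 1) → index 2
j=3: u_3=5/6 ∈ [1/3, 1) → index 2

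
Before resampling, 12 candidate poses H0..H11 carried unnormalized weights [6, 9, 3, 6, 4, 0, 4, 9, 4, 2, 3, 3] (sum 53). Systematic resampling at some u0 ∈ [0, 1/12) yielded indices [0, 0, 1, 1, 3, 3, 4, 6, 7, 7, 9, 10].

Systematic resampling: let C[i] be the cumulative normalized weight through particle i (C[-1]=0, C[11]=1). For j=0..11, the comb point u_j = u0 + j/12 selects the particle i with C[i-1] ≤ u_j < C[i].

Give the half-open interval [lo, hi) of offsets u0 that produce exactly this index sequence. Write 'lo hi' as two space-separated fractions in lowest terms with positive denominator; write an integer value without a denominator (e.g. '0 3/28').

C = [6/53, 15/53, 18/53, 24/53, 28/53, 28/53, 32/53, 41/53, 45/53, 47/53, 50/53, 1]
j=0 picked index 0: u0 ∈ [0, 6/53)
j=1 picked index 0: u0 ∈ [-1/12, 19/636)
j=2 picked index 1: u0 ∈ [-17/318, 37/318)
j=3 picked index 1: u0 ∈ [-29/212, 7/212)
j=4 picked index 3: u0 ∈ [1/159, 19/159)
j=5 picked index 3: u0 ∈ [-49/636, 23/636)
j=6 picked index 4: u0 ∈ [-5/106, 3/106)
j=7 picked index 6: u0 ∈ [-35/636, 13/636)
j=8 picked index 7: u0 ∈ [-10/159, 17/159)
j=9 picked index 7: u0 ∈ [-31/212, 5/212)
j=10 picked index 9: u0 ∈ [5/318, 17/318)
j=11 picked index 10: u0 ∈ [-19/636, 17/636)
intersection: [5/318, 13/636)

5/318 13/636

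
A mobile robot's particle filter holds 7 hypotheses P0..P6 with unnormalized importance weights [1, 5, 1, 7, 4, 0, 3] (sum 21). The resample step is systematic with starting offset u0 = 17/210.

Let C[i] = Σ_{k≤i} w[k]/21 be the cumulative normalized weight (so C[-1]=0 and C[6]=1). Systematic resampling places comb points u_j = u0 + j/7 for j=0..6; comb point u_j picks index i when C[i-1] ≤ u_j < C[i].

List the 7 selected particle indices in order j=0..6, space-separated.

1 1 3 3 3 4 6

C = [1/21, 2/7, 1/3, 2/3, 6/7, 6/7, 1]
j=0: u_0=17/210 ∈ [1/21, 2/7) → index 1
j=1: u_1=47/210 ∈ [1/21, 2/7) → index 1
j=2: u_2=11/30 ∈ [1/3, 2/3) → index 3
j=3: u_3=107/210 ∈ [1/3, 2/3) → index 3
j=4: u_4=137/210 ∈ [1/3, 2/3) → index 3
j=5: u_5=167/210 ∈ [2/3, 6/7) → index 4
j=6: u_6=197/210 ∈ [6/7, 1) → index 6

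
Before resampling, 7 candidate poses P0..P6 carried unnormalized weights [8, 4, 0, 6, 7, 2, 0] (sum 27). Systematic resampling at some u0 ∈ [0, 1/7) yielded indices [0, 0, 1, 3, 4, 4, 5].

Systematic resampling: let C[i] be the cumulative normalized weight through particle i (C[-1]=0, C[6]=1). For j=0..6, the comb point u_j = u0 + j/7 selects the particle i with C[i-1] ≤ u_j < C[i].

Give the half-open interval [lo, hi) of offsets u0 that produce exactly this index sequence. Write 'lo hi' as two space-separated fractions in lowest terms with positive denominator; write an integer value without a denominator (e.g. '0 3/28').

2/21 1/7

C = [8/27, 4/9, 4/9, 2/3, 25/27, 1, 1]
j=0 picked index 0: u0 ∈ [0, 8/27)
j=1 picked index 0: u0 ∈ [-1/7, 29/189)
j=2 picked index 1: u0 ∈ [2/189, 10/63)
j=3 picked index 3: u0 ∈ [1/63, 5/21)
j=4 picked index 4: u0 ∈ [2/21, 67/189)
j=5 picked index 4: u0 ∈ [-1/21, 40/189)
j=6 picked index 5: u0 ∈ [13/189, 1/7)
intersection: [2/21, 1/7)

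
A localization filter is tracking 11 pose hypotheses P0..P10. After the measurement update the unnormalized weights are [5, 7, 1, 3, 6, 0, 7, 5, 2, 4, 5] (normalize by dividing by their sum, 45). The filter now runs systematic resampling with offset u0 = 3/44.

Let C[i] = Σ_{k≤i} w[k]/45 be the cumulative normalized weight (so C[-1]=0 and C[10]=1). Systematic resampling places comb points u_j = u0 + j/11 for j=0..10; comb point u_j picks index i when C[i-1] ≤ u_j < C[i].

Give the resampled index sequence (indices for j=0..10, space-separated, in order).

C = [1/9, 4/15, 13/45, 16/45, 22/45, 22/45, 29/45, 34/45, 4/5, 8/9, 1]
j=0: u_0=3/44 ∈ [0, 1/9) → index 0
j=1: u_1=7/44 ∈ [1/9, 4/15) → index 1
j=2: u_2=1/4 ∈ [1/9, 4/15) → index 1
j=3: u_3=15/44 ∈ [13/45, 16/45) → index 3
j=4: u_4=19/44 ∈ [16/45, 22/45) → index 4
j=5: u_5=23/44 ∈ [22/45, 29/45) → index 6
j=6: u_6=27/44 ∈ [22/45, 29/45) → index 6
j=7: u_7=31/44 ∈ [29/45, 34/45) → index 7
j=8: u_8=35/44 ∈ [34/45, 4/5) → index 8
j=9: u_9=39/44 ∈ [4/5, 8/9) → index 9
j=10: u_10=43/44 ∈ [8/9, 1) → index 10

0 1 1 3 4 6 6 7 8 9 10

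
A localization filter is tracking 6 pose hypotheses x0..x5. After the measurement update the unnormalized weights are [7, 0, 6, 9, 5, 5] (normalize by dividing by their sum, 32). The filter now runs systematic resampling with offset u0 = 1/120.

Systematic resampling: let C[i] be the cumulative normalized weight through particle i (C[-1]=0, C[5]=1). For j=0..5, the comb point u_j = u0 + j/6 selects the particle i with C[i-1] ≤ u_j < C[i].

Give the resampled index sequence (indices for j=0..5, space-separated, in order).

C = [7/32, 7/32, 13/32, 11/16, 27/32, 1]
j=0: u_0=1/120 ∈ [0, 7/32) → index 0
j=1: u_1=7/40 ∈ [0, 7/32) → index 0
j=2: u_2=41/120 ∈ [7/32, 13/32) → index 2
j=3: u_3=61/120 ∈ [13/32, 11/16) → index 3
j=4: u_4=27/40 ∈ [13/32, 11/16) → index 3
j=5: u_5=101/120 ∈ [11/16, 27/32) → index 4

0 0 2 3 3 4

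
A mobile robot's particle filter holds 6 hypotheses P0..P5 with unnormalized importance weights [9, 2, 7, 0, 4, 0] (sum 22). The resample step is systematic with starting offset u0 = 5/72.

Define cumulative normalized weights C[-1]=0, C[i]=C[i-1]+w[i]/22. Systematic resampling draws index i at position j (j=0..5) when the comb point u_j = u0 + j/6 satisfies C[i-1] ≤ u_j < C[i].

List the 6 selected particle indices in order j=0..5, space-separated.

C = [9/22, 1/2, 9/11, 9/11, 1, 1]
j=0: u_0=5/72 ∈ [0, 9/22) → index 0
j=1: u_1=17/72 ∈ [0, 9/22) → index 0
j=2: u_2=29/72 ∈ [0, 9/22) → index 0
j=3: u_3=41/72 ∈ [1/2, 9/11) → index 2
j=4: u_4=53/72 ∈ [1/2, 9/11) → index 2
j=5: u_5=65/72 ∈ [9/11, 1) → index 4

0 0 0 2 2 4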